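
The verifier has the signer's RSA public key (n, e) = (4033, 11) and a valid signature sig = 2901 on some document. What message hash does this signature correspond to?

3867

Squares mod 4033: sig^1≡2901, sig^2≡2963, sig^4≡3561, sig^8≡969
11 = 8 + 2 + 1, so sig^11 ≡ 969·2963·2901 ≡ 3867 (mod 4033)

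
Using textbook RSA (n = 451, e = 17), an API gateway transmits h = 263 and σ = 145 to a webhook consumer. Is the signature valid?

σ^2 ≡ 145^2 = 21025 ≡ 279
σ^4 ≡ 279^2 = 77841 ≡ 269
σ^8 ≡ 269^2 = 72361 ≡ 201
σ^16 ≡ 201^2 = 40401 ≡ 262
17 = 16 + 1, so σ^17 ≡ 262·145 ≡ 106 (mod 451)
106 ≠ 263, so verification fails.

invalid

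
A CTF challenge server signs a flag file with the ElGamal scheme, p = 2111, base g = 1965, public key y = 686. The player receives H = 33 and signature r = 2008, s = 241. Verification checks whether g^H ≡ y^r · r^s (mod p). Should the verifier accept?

reject

Left side g^H mod p:
1965^2 = 3861225 ≡ 206
1965^4 ≡ 206^2 = 42436 ≡ 216
1965^8 ≡ 216^2 = 46656 ≡ 214
1965^16 ≡ 214^2 = 45796 ≡ 1465
1965^32 ≡ 1465^2 = 2146225 ≡ 1449
33 = 32 + 1, so 1965^33 ≡ 1449·1965 ≡ 1657 (mod 2111)
Right side y^r · r^s mod p:
686^2 = 470596 ≡ 1954
686^4 ≡ 1954^2 = 3818116 ≡ 1428
686^8 ≡ 1428^2 = 2039184 ≡ 2069
686^16 ≡ 2069^2 = 4280761 ≡ 1764
686^32 ≡ 1764^2 = 3111696 ≡ 82
686^64 ≡ 82^2 = 6724 ≡ 391
686^128 ≡ 391^2 = 152881 ≡ 889
686^256 ≡ 889^2 = 790321 ≡ 807
686^512 ≡ 807^2 = 651249 ≡ 1061
686^1024 ≡ 1061^2 = 1125721 ≡ 558
2008 = 1024 + 512 + 256 + 128 + 64 + 16 + 8, so 686^2008 ≡ 558·1061·807·889·391·1764·2069 ≡ 601 (mod 2111)
2008^2 = 4032064 ≡ 54
2008^4 ≡ 54^2 = 2916 ≡ 805
2008^8 ≡ 805^2 = 648025 ≡ 2059
2008^16 ≡ 2059^2 = 4239481 ≡ 593
2008^32 ≡ 593^2 = 351649 ≡ 1223
2008^64 ≡ 1223^2 = 1495729 ≡ 1141
2008^128 ≡ 1141^2 = 1301881 ≡ 1505
241 = 128 + 64 + 32 + 16 + 1, so 2008^241 ≡ 1505·1141·1223·593·2008 ≡ 754 (mod 2111)
601·754 = 453154 ≡ 1400 (mod 2111)
1657 ≠ 1400, so verification fails.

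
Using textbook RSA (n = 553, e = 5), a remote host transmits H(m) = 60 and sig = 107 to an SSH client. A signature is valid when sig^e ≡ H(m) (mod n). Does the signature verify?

verifies

sig^2 ≡ 107^2 = 11449 ≡ 389
sig^4 ≡ 389^2 = 151321 ≡ 352
5 = 4 + 1, so sig^5 ≡ 352·107 ≡ 60 (mod 553)
Since 60 equals the digest 60, verification succeeds.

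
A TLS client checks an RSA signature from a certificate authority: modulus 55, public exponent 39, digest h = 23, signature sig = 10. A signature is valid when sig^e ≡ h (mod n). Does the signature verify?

sig^2 ≡ 10^2 = 100 ≡ 45
sig^4 ≡ 45^2 = 2025 ≡ 45
sig^8 ≡ 45^2 = 2025 ≡ 45
sig^16 ≡ 45^2 = 2025 ≡ 45
sig^32 ≡ 45^2 = 2025 ≡ 45
39 = 32 + 4 + 2 + 1, so sig^39 ≡ 45·45·45·10 ≡ 10 (mod 55)
The recovered value 10 does not match the digest 23.

does not verify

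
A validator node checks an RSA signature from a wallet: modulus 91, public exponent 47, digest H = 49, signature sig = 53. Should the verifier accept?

Squares mod 91: sig^1≡53, sig^2≡79, sig^4≡53, sig^8≡79, sig^16≡53, sig^32≡79
47 = 32 + 8 + 4 + 2 + 1, so sig^47 ≡ 79·79·53·79·53 ≡ 79 (mod 91)
The recovered value 79 does not match the digest 49.

reject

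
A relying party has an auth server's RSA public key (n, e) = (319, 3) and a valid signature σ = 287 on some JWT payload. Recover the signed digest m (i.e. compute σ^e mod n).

89

Squares mod 319: σ^1≡287, σ^2≡67
3 = 2 + 1, so σ^3 ≡ 67·287 ≡ 89 (mod 319)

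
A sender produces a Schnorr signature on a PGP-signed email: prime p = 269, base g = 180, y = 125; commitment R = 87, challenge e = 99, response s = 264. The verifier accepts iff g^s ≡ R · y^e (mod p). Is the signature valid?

valid

g^s mod p:
Squares mod 269: 180^1≡180, 180^2≡120, 180^4≡143, 180^8≡5, 180^16≡25, 180^32≡87, 180^64≡37, 180^128≡24, 180^256≡38
264 = 256 + 8, so 180^264 ≡ 38·5 ≡ 190 (mod 269)
R · y^e mod p:
Squares mod 269: 125^1≡125, 125^2≡23, 125^4≡260, 125^8≡81, 125^16≡105, 125^32≡265, 125^64≡16
99 = 64 + 32 + 2 + 1, so 125^99 ≡ 16·265·23·125 ≡ 265 (mod 269)
87·265 = 23055 ≡ 190 (mod 269)
190 ≡ 190 (mod 269); signature holds.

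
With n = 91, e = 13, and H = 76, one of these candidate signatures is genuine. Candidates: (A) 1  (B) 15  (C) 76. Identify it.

Candidate A: Squares mod 91: 1^1≡1, 1^2≡1, 1^4≡1, 1^8≡1; 13 = 8 + 4 + 1, so 1^13 ≡ 1·1·1 ≡ 1 (mod 91)
Candidate B: Squares mod 91: 15^1≡15, 15^2≡43, 15^4≡29, 15^8≡22; 13 = 8 + 4 + 1, so 15^13 ≡ 22·29·15 ≡ 15 (mod 91)
Candidate C: Squares mod 91: 76^1≡76, 76^2≡43, 76^4≡29, 76^8≡22; 13 = 8 + 4 + 1, so 76^13 ≡ 22·29·76 ≡ 76 (mod 91)
  → matches H = 76

C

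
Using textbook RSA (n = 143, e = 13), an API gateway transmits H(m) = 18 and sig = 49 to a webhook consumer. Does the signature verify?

sig^13 mod 143 = 114
The recovered value 114 does not match the digest 18.

does not verify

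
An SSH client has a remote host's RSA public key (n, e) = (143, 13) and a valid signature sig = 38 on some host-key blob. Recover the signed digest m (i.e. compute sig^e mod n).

sig^2 ≡ 38^2 = 1444 ≡ 14
sig^4 ≡ 14^2 = 196 ≡ 53
sig^8 ≡ 53^2 = 2809 ≡ 92
13 = 8 + 4 + 1, so sig^13 ≡ 92·53·38 ≡ 103 (mod 143)

103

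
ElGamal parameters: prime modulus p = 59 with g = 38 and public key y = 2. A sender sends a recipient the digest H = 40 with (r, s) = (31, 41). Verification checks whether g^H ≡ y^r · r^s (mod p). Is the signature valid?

invalid

Left side g^H mod p:
38^2 = 1444 ≡ 28
38^4 ≡ 28^2 = 784 ≡ 17
38^8 ≡ 17^2 = 289 ≡ 53
38^16 ≡ 53^2 = 2809 ≡ 36
38^32 ≡ 36^2 = 1296 ≡ 57
40 = 32 + 8, so 38^40 ≡ 57·53 ≡ 12 (mod 59)
Right side y^r · r^s mod p:
2^2 = 4
2^4 ≡ 4^2 = 16
2^8 ≡ 16^2 = 256 ≡ 20
2^16 ≡ 20^2 = 400 ≡ 46
31 = 16 + 8 + 4 + 2 + 1, so 2^31 ≡ 46·20·16·4·2 ≡ 55 (mod 59)
31^2 = 961 ≡ 17
31^4 ≡ 17^2 = 289 ≡ 53
31^8 ≡ 53^2 = 2809 ≡ 36
31^16 ≡ 36^2 = 1296 ≡ 57
31^32 ≡ 57^2 = 3249 ≡ 4
41 = 32 + 8 + 1, so 31^41 ≡ 4·36·31 ≡ 39 (mod 59)
55·39 = 2145 ≡ 21 (mod 59)
12 ≠ 21, so verification fails.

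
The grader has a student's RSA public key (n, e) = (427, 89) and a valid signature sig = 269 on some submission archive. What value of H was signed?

Squares mod 427: sig^1≡269, sig^2≡198, sig^4≡347, sig^8≡422, sig^16≡25, sig^32≡198, sig^64≡347
89 = 64 + 16 + 8 + 1, so sig^89 ≡ 347·25·422·269 ≡ 327 (mod 427)

327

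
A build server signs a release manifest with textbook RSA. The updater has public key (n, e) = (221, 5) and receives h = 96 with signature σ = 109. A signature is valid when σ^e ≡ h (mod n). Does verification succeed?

σ^2 ≡ 109^2 = 11881 ≡ 168
σ^4 ≡ 168^2 = 28224 ≡ 157
5 = 4 + 1, so σ^5 ≡ 157·109 ≡ 96 (mod 221)
σ^5 mod 221 = 96 matches h.

passes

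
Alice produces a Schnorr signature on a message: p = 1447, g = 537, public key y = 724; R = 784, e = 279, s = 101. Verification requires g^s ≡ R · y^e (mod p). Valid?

g^s mod p:
537^2 = 288369 ≡ 416
537^4 ≡ 416^2 = 173056 ≡ 863
537^8 ≡ 863^2 = 744769 ≡ 1011
537^16 ≡ 1011^2 = 1022121 ≡ 539
537^32 ≡ 539^2 = 290521 ≡ 1121
537^64 ≡ 1121^2 = 1256641 ≡ 645
101 = 64 + 32 + 4 + 1, so 537^101 ≡ 645·1121·863·537 ≡ 76 (mod 1447)
R · y^e mod p:
724^2 = 524176 ≡ 362
724^4 ≡ 362^2 = 131044 ≡ 814
724^8 ≡ 814^2 = 662596 ≡ 1317
724^16 ≡ 1317^2 = 1734489 ≡ 983
724^32 ≡ 983^2 = 966289 ≡ 1140
724^64 ≡ 1140^2 = 1299600 ≡ 194
724^128 ≡ 194^2 = 37636 ≡ 14
724^256 ≡ 14^2 = 196
279 = 256 + 16 + 4 + 2 + 1, so 724^279 ≡ 196·983·814·362·724 ≡ 13 (mod 1447)
784·13 = 10192 ≡ 63 (mod 1447)
76 ≠ 63; the check fails.

no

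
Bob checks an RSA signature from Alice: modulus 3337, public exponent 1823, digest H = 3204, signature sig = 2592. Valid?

yes

Squares mod 3337: sig^1≡2592, sig^2≡1083, sig^4≡1602, sig^8≡251, sig^16≡2935, sig^32≡1428, sig^64≡277, sig^128≡3315, sig^256≡484, sig^512≡666, sig^1024≡3072
1823 = 1024 + 512 + 256 + 16 + 8 + 4 + 2 + 1, so sig^1823 ≡ 3072·666·484·2935·251·1602·1083·2592 ≡ 3204 (mod 3337)
Since 3204 equals the digest 3204, verification succeeds.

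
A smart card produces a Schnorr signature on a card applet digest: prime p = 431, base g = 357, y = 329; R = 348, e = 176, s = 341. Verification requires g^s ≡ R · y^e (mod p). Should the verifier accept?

g^s mod p:
357^2 = 127449 ≡ 304
357^4 ≡ 304^2 = 92416 ≡ 182
357^8 ≡ 182^2 = 33124 ≡ 368
357^16 ≡ 368^2 = 135424 ≡ 90
357^32 ≡ 90^2 = 8100 ≡ 342
357^64 ≡ 342^2 = 116964 ≡ 163
357^128 ≡ 163^2 = 26569 ≡ 278
357^256 ≡ 278^2 = 77284 ≡ 135
341 = 256 + 64 + 16 + 4 + 1, so 357^341 ≡ 135·163·90·182·357 ≡ 327 (mod 431)
R · y^e mod p:
329^2 = 108241 ≡ 60
329^4 ≡ 60^2 = 3600 ≡ 152
329^8 ≡ 152^2 = 23104 ≡ 261
329^16 ≡ 261^2 = 68121 ≡ 23
329^32 ≡ 23^2 = 529 ≡ 98
329^64 ≡ 98^2 = 9604 ≡ 122
329^128 ≡ 122^2 = 14884 ≡ 230
176 = 128 + 32 + 16, so 329^176 ≡ 230·98·23 ≡ 358 (mod 431)
348·358 = 124584 ≡ 25 (mod 431)
327 ≠ 25; the check fails.

reject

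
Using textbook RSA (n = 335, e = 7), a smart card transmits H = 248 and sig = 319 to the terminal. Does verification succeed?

sig^2 ≡ 319^2 = 101761 ≡ 256
sig^4 ≡ 256^2 = 65536 ≡ 211
7 = 4 + 2 + 1, so sig^7 ≡ 211·256·319 ≡ 44 (mod 335)
The recovered value 44 does not match the digest 248.

fails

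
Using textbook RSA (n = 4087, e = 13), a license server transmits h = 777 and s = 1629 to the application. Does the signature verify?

s^2 ≡ 1629^2 = 2653641 ≡ 1178
s^4 ≡ 1178^2 = 1387684 ≡ 2191
s^8 ≡ 2191^2 = 4800481 ≡ 2343
13 = 8 + 4 + 1, so s^13 ≡ 2343·2191·1629 ≡ 237 (mod 4087)
237 ≠ 777, so verification fails.

does not verify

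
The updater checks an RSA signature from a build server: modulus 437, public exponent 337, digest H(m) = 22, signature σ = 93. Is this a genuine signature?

forged

σ^2 ≡ 93^2 = 8649 ≡ 346
σ^4 ≡ 346^2 = 119716 ≡ 415
σ^8 ≡ 415^2 = 172225 ≡ 47
σ^16 ≡ 47^2 = 2209 ≡ 24
σ^32 ≡ 24^2 = 576 ≡ 139
σ^64 ≡ 139^2 = 19321 ≡ 93
σ^128 ≡ 93^2 = 8649 ≡ 346
σ^256 ≡ 346^2 = 119716 ≡ 415
337 = 256 + 64 + 16 + 1, so σ^337 ≡ 415·93·24·93 ≡ 415 (mod 437)
415 ≠ 22, so verification fails.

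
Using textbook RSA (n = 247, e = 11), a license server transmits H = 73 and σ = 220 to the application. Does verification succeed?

σ^11 mod 247 = 64
64 ≠ 73, so verification fails.

fails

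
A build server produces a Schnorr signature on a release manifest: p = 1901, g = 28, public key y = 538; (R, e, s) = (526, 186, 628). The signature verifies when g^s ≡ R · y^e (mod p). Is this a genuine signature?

g^s mod p:
28^2 = 784
28^4 ≡ 784^2 = 614656 ≡ 633
28^8 ≡ 633^2 = 400689 ≡ 1479
28^16 ≡ 1479^2 = 2187441 ≡ 1291
28^32 ≡ 1291^2 = 1666681 ≡ 1405
28^64 ≡ 1405^2 = 1974025 ≡ 787
28^128 ≡ 787^2 = 619369 ≡ 1544
28^256 ≡ 1544^2 = 2383936 ≡ 82
28^512 ≡ 82^2 = 6724 ≡ 1021
628 = 512 + 64 + 32 + 16 + 4, so 28^628 ≡ 1021·787·1405·1291·633 ≡ 468 (mod 1901)
R · y^e mod p:
538^2 = 289444 ≡ 492
538^4 ≡ 492^2 = 242064 ≡ 637
538^8 ≡ 637^2 = 405769 ≡ 856
538^16 ≡ 856^2 = 732736 ≡ 851
538^32 ≡ 851^2 = 724201 ≡ 1821
538^64 ≡ 1821^2 = 3316041 ≡ 697
538^128 ≡ 697^2 = 485809 ≡ 1054
186 = 128 + 32 + 16 + 8 + 2, so 538^186 ≡ 1054·1821·851·856·492 ≡ 543 (mod 1901)
526·543 = 285618 ≡ 468 (mod 1901)
468 ≡ 468 (mod 1901); signature holds.

genuine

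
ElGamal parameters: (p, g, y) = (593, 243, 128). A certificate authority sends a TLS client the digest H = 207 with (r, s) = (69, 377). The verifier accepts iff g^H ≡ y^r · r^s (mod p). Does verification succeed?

Left side g^H mod p:
Squares mod 593: 243^1≡243, 243^2≡342, 243^4≡143, 243^8≡287, 243^16≡535, 243^32≡399, 243^64≡277, 243^128≡232
207 = 128 + 64 + 8 + 4 + 2 + 1, so 243^207 ≡ 232·277·287·143·342·243 ≡ 172 (mod 593)
Right side y^r · r^s mod p:
Squares mod 593: 128^1≡128, 128^2≡373, 128^4≡367, 128^8≡78, 128^16≡154, 128^32≡589, 128^64≡16
69 = 64 + 4 + 1, so 128^69 ≡ 16·367·128 ≡ 285 (mod 593)
Squares mod 593: 69^1≡69, 69^2≡17, 69^4≡289, 69^8≡501, 69^16≡162, 69^32≡152, 69^64≡570, 69^128≡529, 69^256≡538
377 = 256 + 64 + 32 + 16 + 8 + 1, so 69^377 ≡ 538·570·152·162·501·69 ≡ 325 (mod 593)
285·325 = 92625 ≡ 117 (mod 593)
172 ≠ 117, so verification fails.

fails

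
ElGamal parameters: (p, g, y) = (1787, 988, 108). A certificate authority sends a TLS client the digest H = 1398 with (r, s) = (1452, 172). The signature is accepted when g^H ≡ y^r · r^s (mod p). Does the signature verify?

verifies

Left side g^H mod p:
988^1398 mod 1787 = 1655
Right side y^r · r^s mod p:
108^1452 mod 1787 = 1271
1452^172 mod 1787 = 1247
1271·1247 = 1584937 ≡ 1655 (mod 1787)
1655 ≡ 1655 (mod 1787), so the signature is genuine.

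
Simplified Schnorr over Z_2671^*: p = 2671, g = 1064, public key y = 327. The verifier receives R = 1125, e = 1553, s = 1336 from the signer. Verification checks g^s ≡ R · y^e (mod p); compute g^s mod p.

1064^1336 mod 2671 = 1064

1064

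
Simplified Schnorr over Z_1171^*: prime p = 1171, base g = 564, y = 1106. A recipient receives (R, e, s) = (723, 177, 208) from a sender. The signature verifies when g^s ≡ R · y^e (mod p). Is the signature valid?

invalid

g^s mod p:
564^208 mod 1171 = 30
R · y^e mod p:
1106^177 mod 1171 = 894
723·894 = 646362 ≡ 1141 (mod 1171)
30 ≠ 1141; the check fails.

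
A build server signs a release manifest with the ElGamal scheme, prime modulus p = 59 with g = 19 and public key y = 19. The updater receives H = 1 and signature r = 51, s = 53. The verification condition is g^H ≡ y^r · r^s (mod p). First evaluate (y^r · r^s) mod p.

19

19^51 mod 59 = 35
51^53 mod 59 = 41
y^r · r^s ≡ 35·41 = 1435 ≡ 19 (mod 59)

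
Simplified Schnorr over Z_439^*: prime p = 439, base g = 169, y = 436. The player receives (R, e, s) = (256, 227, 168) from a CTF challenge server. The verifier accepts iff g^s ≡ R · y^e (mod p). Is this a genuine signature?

g^s mod p:
169^168 mod 439 = 355
R · y^e mod p:
436^227 mod 439 = 415
256·415 = 106240 ≡ 2 (mod 439)
355 ≠ 2; the check fails.

forged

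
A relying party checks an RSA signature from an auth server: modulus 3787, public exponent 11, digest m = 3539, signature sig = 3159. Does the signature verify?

verifies

sig^2 ≡ 3159^2 = 9979281 ≡ 536
sig^4 ≡ 536^2 = 287296 ≡ 3271
sig^8 ≡ 3271^2 = 10699441 ≡ 1166
11 = 8 + 2 + 1, so sig^11 ≡ 1166·536·3159 ≡ 3539 (mod 3787)
3539 = m, so the signature checks out.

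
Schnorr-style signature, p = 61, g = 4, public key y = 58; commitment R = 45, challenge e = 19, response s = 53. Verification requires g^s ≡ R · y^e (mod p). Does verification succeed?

g^s mod p:
4^53 mod 61 = 39
R · y^e mod p:
58^19 mod 61 = 20
45·20 = 900 ≡ 46 (mod 61)
39 ≠ 46; the check fails.

fails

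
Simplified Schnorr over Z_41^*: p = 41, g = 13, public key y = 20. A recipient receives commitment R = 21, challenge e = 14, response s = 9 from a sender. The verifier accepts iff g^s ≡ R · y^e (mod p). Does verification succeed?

fails

g^s mod p:
Squares mod 41: 13^1≡13, 13^2≡5, 13^4≡25, 13^8≡10
9 = 8 + 1, so 13^9 ≡ 10·13 ≡ 7 (mod 41)
R · y^e mod p:
Squares mod 41: 20^1≡20, 20^2≡31, 20^4≡18, 20^8≡37
14 = 8 + 4 + 2, so 20^14 ≡ 37·18·31 ≡ 23 (mod 41)
21·23 = 483 ≡ 32 (mod 41)
7 ≠ 32; the check fails.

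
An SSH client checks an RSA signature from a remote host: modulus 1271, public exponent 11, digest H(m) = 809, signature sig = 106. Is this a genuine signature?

genuine

Squares mod 1271: sig^1≡106, sig^2≡1068, sig^4≡537, sig^8≡1123
11 = 8 + 2 + 1, so sig^11 ≡ 1123·1068·106 ≡ 809 (mod 1271)
809 = H(m), so the signature checks out.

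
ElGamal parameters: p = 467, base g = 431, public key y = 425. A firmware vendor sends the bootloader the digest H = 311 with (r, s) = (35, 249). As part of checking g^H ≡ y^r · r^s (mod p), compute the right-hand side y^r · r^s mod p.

275

Squares mod 467: 425^1≡425, 425^2≡363, 425^4≡75, 425^8≡21, 425^16≡441, 425^32≡209
35 = 32 + 2 + 1, so 425^35 ≡ 209·363·425 ≡ 394 (mod 467)
Squares mod 467: 35^1≡35, 35^2≡291, 35^4≡154, 35^8≡366, 35^16≡394, 35^32≡192, 35^64≡438, 35^128≡374
249 = 128 + 64 + 32 + 16 + 8 + 1, so 35^249 ≡ 374·438·192·394·366·35 ≡ 73 (mod 467)
y^r · r^s ≡ 394·73 = 28762 ≡ 275 (mod 467)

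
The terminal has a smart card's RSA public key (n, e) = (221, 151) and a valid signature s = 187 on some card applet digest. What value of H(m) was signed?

34

Squares mod 221: s^1≡187, s^2≡51, s^4≡170, s^8≡170, s^16≡170, s^32≡170, s^64≡170, s^128≡170
151 = 128 + 16 + 4 + 2 + 1, so s^151 ≡ 170·170·170·51·187 ≡ 34 (mod 221)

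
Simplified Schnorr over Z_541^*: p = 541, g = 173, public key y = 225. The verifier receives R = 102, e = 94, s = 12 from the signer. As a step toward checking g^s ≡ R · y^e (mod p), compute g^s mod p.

173^2 = 29929 ≡ 174
173^4 ≡ 174^2 = 30276 ≡ 521
173^8 ≡ 521^2 = 271441 ≡ 400
12 = 8 + 4, so 173^12 ≡ 400·521 ≡ 115 (mod 541)

115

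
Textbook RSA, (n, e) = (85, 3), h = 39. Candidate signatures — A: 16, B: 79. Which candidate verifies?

B

Candidate A: 16^2 = 256 ≡ 1; 3 = 2 + 1, so 16^3 ≡ 1·16 ≡ 16 (mod 85)
Candidate B: 79^2 = 6241 ≡ 36; 3 = 2 + 1, so 79^3 ≡ 36·79 ≡ 39 (mod 85)
  → matches h = 39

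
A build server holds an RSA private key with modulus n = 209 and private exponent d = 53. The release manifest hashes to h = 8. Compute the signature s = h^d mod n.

h^2 ≡ 8^2 = 64
h^4 ≡ 64^2 = 4096 ≡ 125
h^8 ≡ 125^2 = 15625 ≡ 159
h^16 ≡ 159^2 = 25281 ≡ 201
h^32 ≡ 201^2 = 40401 ≡ 64
53 = 32 + 16 + 4 + 1, so h^53 ≡ 64·201·125·8 ≡ 50 (mod 209)

50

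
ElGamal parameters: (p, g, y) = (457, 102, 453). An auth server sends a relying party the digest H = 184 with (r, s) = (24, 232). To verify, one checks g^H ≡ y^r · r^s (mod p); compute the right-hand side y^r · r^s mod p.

453^24 mod 457 = 347
24^232 mod 457 = 451
y^r · r^s ≡ 347·451 = 156497 ≡ 203 (mod 457)

203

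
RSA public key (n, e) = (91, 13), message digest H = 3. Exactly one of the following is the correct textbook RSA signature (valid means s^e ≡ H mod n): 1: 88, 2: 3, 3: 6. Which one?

Candidate 1: Squares mod 91: 88^1≡88, 88^2≡9, 88^4≡81, 88^8≡9; 13 = 8 + 4 + 1, so 88^13 ≡ 9·81·88 ≡ 88 (mod 91)
Candidate 2: Squares mod 91: 3^1≡3, 3^2≡9, 3^4≡81, 3^8≡9; 13 = 8 + 4 + 1, so 3^13 ≡ 9·81·3 ≡ 3 (mod 91)
  → matches H = 3
Candidate 3: Squares mod 91: 6^1≡6, 6^2≡36, 6^4≡22, 6^8≡29; 13 = 8 + 4 + 1, so 6^13 ≡ 29·22·6 ≡ 6 (mod 91)

2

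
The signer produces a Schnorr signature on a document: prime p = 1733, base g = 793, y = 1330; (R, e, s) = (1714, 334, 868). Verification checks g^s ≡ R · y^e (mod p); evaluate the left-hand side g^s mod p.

793^2 = 628849 ≡ 1503
793^4 ≡ 1503^2 = 2259009 ≡ 910
793^8 ≡ 910^2 = 828100 ≡ 1459
793^16 ≡ 1459^2 = 2128681 ≡ 557
793^32 ≡ 557^2 = 310249 ≡ 42
793^64 ≡ 42^2 = 1764 ≡ 31
793^128 ≡ 31^2 = 961
793^256 ≡ 961^2 = 923521 ≡ 1565
793^512 ≡ 1565^2 = 2449225 ≡ 496
868 = 512 + 256 + 64 + 32 + 4, so 793^868 ≡ 496·1565·31·42·910 ≡ 1503 (mod 1733)

1503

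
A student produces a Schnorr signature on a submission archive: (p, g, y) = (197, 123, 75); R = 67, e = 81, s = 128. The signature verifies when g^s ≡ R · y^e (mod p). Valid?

no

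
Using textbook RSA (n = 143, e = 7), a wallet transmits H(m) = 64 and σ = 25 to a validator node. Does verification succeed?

σ^2 ≡ 25^2 = 625 ≡ 53
σ^4 ≡ 53^2 = 2809 ≡ 92
7 = 4 + 2 + 1, so σ^7 ≡ 92·53·25 ≡ 64 (mod 143)
64 = H(m), so the signature checks out.

passes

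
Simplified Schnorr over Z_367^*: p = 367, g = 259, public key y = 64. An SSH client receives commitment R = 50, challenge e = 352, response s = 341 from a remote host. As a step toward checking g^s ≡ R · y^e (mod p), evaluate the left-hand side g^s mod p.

259^2 = 67081 ≡ 287
259^4 ≡ 287^2 = 82369 ≡ 161
259^8 ≡ 161^2 = 25921 ≡ 231
259^16 ≡ 231^2 = 53361 ≡ 146
259^32 ≡ 146^2 = 21316 ≡ 30
259^64 ≡ 30^2 = 900 ≡ 166
259^128 ≡ 166^2 = 27556 ≡ 31
259^256 ≡ 31^2 = 961 ≡ 227
341 = 256 + 64 + 16 + 4 + 1, so 259^341 ≡ 227·166·146·161·259 ≡ 126 (mod 367)

126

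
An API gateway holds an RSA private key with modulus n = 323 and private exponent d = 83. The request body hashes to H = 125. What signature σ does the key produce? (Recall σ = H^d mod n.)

Squares mod 323: H^1≡125, H^2≡121, H^4≡106, H^8≡254, H^16≡239, H^32≡273, H^64≡239
83 = 64 + 16 + 2 + 1, so H^83 ≡ 239·239·121·125 ≡ 216 (mod 323)

216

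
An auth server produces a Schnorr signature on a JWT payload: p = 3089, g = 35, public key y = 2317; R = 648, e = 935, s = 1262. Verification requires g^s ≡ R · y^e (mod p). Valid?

g^s mod p:
Squares mod 3089: 35^1≡35, 35^2≡1225, 35^4≡2460, 35^8≡249, 35^16≡221, 35^32≡2506, 35^64≡99, 35^128≡534, 35^256≡968, 35^512≡1057, 35^1024≡2120
1262 = 1024 + 128 + 64 + 32 + 8 + 4 + 2, so 35^1262 ≡ 2120·534·99·2506·249·2460·1225 ≡ 1584 (mod 3089)
R · y^e mod p:
Squares mod 3089: 2317^1≡2317, 2317^2≡2896, 2317^4≡181, 2317^8≡1871, 2317^16≡804, 2317^32≡815, 2317^64≡90, 2317^128≡1922, 2317^256≡2729, 2317^512≡2951
935 = 512 + 256 + 128 + 32 + 4 + 2 + 1, so 2317^935 ≡ 2951·2729·1922·815·181·2896·2317 ≡ 2949 (mod 3089)
648·2949 = 1910952 ≡ 1950 (mod 3089)
1584 ≠ 1950; the check fails.

no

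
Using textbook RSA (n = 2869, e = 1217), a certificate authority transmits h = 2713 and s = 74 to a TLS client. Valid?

no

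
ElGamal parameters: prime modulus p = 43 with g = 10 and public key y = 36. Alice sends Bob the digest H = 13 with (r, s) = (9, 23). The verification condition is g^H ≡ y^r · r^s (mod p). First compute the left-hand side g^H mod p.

38

10^2 = 100 ≡ 14
10^4 ≡ 14^2 = 196 ≡ 24
10^8 ≡ 24^2 = 576 ≡ 17
13 = 8 + 4 + 1, so 10^13 ≡ 17·24·10 ≡ 38 (mod 43)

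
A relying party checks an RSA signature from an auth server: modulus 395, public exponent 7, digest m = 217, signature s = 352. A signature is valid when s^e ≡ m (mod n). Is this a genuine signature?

forged

s^2 ≡ 352^2 = 123904 ≡ 269
s^4 ≡ 269^2 = 72361 ≡ 76
7 = 4 + 2 + 1, so s^7 ≡ 76·269·352 ≡ 178 (mod 395)
The recovered value 178 does not match the digest 217.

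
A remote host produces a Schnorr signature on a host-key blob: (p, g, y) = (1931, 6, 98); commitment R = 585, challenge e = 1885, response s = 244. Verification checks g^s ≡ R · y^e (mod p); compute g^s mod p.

57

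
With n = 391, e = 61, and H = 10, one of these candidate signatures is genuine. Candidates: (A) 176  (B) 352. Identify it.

A

Candidate A: 176^2 = 30976 ≡ 87; 176^4 ≡ 87^2 = 7569 ≡ 140; 176^8 ≡ 140^2 = 19600 ≡ 50; 176^16 ≡ 50^2 = 2500 ≡ 154; 176^32 ≡ 154^2 = 23716 ≡ 256; 61 = 32 + 16 + 8 + 4 + 1, so 176^61 ≡ 256·154·50·140·176 ≡ 10 (mod 391)
  → matches H = 10
Candidate B: 352^2 = 123904 ≡ 348; 352^4 ≡ 348^2 = 121104 ≡ 285; 352^8 ≡ 285^2 = 81225 ≡ 288; 352^16 ≡ 288^2 = 82944 ≡ 52; 352^32 ≡ 52^2 = 2704 ≡ 358; 61 = 32 + 16 + 8 + 4 + 1, so 352^61 ≡ 358·52·288·285·352 ≡ 65 (mod 391)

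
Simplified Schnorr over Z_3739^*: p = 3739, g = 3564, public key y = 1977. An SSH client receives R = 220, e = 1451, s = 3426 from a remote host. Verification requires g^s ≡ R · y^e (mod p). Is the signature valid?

invalid

g^s mod p:
3564^2 = 12702096 ≡ 713
3564^4 ≡ 713^2 = 508369 ≡ 3604
3564^8 ≡ 3604^2 = 12988816 ≡ 3269
3564^16 ≡ 3269^2 = 10686361 ≡ 299
3564^32 ≡ 299^2 = 89401 ≡ 3404
3564^64 ≡ 3404^2 = 11587216 ≡ 55
3564^128 ≡ 55^2 = 3025
3564^256 ≡ 3025^2 = 9150625 ≡ 1292
3564^512 ≡ 1292^2 = 1669264 ≡ 1670
3564^1024 ≡ 1670^2 = 2788900 ≡ 3345
3564^2048 ≡ 3345^2 = 11189025 ≡ 1937
3426 = 2048 + 1024 + 256 + 64 + 32 + 2, so 3564^3426 ≡ 1937·3345·1292·55·3404·713 ≡ 1156 (mod 3739)
R · y^e mod p:
1977^2 = 3908529 ≡ 1274
1977^4 ≡ 1274^2 = 1623076 ≡ 350
1977^8 ≡ 350^2 = 122500 ≡ 2852
1977^16 ≡ 2852^2 = 8133904 ≡ 1579
1977^32 ≡ 1579^2 = 2493241 ≡ 3067
1977^64 ≡ 3067^2 = 9406489 ≡ 2904
1977^128 ≡ 2904^2 = 8433216 ≡ 1771
1977^256 ≡ 1771^2 = 3136441 ≡ 3159
1977^512 ≡ 3159^2 = 9979281 ≡ 3629
1977^1024 ≡ 3629^2 = 13169641 ≡ 883
1451 = 1024 + 256 + 128 + 32 + 8 + 2 + 1, so 1977^1451 ≡ 883·3159·1771·3067·2852·1274·1977 ≡ 3227 (mod 3739)
220·3227 = 709940 ≡ 3269 (mod 3739)
1156 ≠ 3269; the check fails.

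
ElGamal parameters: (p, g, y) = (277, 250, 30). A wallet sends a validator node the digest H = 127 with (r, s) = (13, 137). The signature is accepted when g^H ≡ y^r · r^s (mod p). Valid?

Left side g^H mod p:
250^127 mod 277 = 113
Right side y^r · r^s mod p:
30^13 mod 277 = 84
13^137 mod 277 = 64
84·64 = 5376 ≡ 113 (mod 277)
113 ≡ 113 (mod 277), so the signature is genuine.

yes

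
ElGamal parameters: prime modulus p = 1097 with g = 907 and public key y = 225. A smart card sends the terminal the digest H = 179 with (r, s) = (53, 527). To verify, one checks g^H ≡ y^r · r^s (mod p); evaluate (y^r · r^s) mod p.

225^53 mod 1097 = 1065
53^527 mod 1097 = 1067
y^r · r^s ≡ 1065·1067 = 1136355 ≡ 960 (mod 1097)

960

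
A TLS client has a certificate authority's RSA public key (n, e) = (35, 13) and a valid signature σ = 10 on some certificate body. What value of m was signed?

10

Squares mod 35: σ^1≡10, σ^2≡30, σ^4≡25, σ^8≡30
13 = 8 + 4 + 1, so σ^13 ≡ 30·25·10 ≡ 10 (mod 35)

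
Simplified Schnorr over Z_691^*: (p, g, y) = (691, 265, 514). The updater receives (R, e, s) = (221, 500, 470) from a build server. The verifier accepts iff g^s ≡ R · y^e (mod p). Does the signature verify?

verifies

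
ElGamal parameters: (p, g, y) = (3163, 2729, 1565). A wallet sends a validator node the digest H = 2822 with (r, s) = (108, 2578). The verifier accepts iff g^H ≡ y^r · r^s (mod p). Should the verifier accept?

accept

Left side g^H mod p:
2729^2 = 7447441 ≡ 1739
2729^4 ≡ 1739^2 = 3024121 ≡ 293
2729^8 ≡ 293^2 = 85849 ≡ 448
2729^16 ≡ 448^2 = 200704 ≡ 1435
2729^32 ≡ 1435^2 = 2059225 ≡ 112
2729^64 ≡ 112^2 = 12544 ≡ 3055
2729^128 ≡ 3055^2 = 9333025 ≡ 2175
2729^256 ≡ 2175^2 = 4730625 ≡ 1940
2729^512 ≡ 1940^2 = 3763600 ≡ 2793
2729^1024 ≡ 2793^2 = 7800849 ≡ 891
2729^2048 ≡ 891^2 = 793881 ≡ 3131
2822 = 2048 + 512 + 256 + 4 + 2, so 2729^2822 ≡ 3131·2793·1940·293·1739 ≡ 1526 (mod 3163)
Right side y^r · r^s mod p:
1565^2 = 2449225 ≡ 1063
1565^4 ≡ 1063^2 = 1129969 ≡ 778
1565^8 ≡ 778^2 = 605284 ≡ 1151
1565^16 ≡ 1151^2 = 1324801 ≡ 2667
1565^32 ≡ 2667^2 = 7112889 ≡ 2465
1565^64 ≡ 2465^2 = 6076225 ≡ 102
108 = 64 + 32 + 8 + 4, so 1565^108 ≡ 102·2465·1151·778 ≡ 1124 (mod 3163)
108^2 = 11664 ≡ 2175
108^4 ≡ 2175^2 = 4730625 ≡ 1940
108^8 ≡ 1940^2 = 3763600 ≡ 2793
108^16 ≡ 2793^2 = 7800849 ≡ 891
108^32 ≡ 891^2 = 793881 ≡ 3131
108^64 ≡ 3131^2 = 9803161 ≡ 1024
108^128 ≡ 1024^2 = 1048576 ≡ 1623
108^256 ≡ 1623^2 = 2634129 ≡ 2513
108^512 ≡ 2513^2 = 6315169 ≡ 1821
108^1024 ≡ 1821^2 = 3316041 ≡ 1217
108^2048 ≡ 1217^2 = 1481089 ≡ 805
2578 = 2048 + 512 + 16 + 2, so 108^2578 ≡ 805·1821·891·2175 ≡ 2292 (mod 3163)
1124·2292 = 2576208 ≡ 1526 (mod 3163)
1526 ≡ 1526 (mod 3163), so the signature is genuine.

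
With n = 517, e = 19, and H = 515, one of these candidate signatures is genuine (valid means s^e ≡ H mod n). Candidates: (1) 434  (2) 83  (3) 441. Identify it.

Candidate 1: Squares mod 517: 434^1≡434, 434^2≡168, 434^4≡306, 434^8≡59, 434^16≡379; 19 = 16 + 2 + 1, so 434^19 ≡ 379·168·434 ≡ 515 (mod 517)
  → matches H = 515
Candidate 2: Squares mod 517: 83^1≡83, 83^2≡168, 83^4≡306, 83^8≡59, 83^16≡379; 19 = 16 + 2 + 1, so 83^19 ≡ 379·168·83 ≡ 2 (mod 517)
Candidate 3: Squares mod 517: 441^1≡441, 441^2≡89, 441^4≡166, 441^8≡155, 441^16≡243; 19 = 16 + 2 + 1, so 441^19 ≡ 243·89·441 ≡ 408 (mod 517)

1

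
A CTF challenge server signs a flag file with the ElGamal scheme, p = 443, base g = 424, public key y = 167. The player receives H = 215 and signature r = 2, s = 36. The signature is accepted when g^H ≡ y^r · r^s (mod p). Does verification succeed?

Left side g^H mod p:
Squares mod 443: 424^1≡424, 424^2≡361, 424^4≡79, 424^8≡39, 424^16≡192, 424^32≡95, 424^64≡165, 424^128≡202
215 = 128 + 64 + 16 + 4 + 2 + 1, so 424^215 ≡ 202·165·192·79·361·424 ≡ 191 (mod 443)
Right side y^r · r^s mod p:
Squares mod 443: 167^1≡167, 167^2≡423
167^2 ≡ 423 (mod 443)
Squares mod 443: 2^1≡2, 2^2≡4, 2^4≡16, 2^8≡256, 2^16≡415, 2^32≡341
36 = 32 + 4, so 2^36 ≡ 341·16 ≡ 140 (mod 443)
423·140 = 59220 ≡ 301 (mod 443)
191 ≠ 301, so verification fails.

fails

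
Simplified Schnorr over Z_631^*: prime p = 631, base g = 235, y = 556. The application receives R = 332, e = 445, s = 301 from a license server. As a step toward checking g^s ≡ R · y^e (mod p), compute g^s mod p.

57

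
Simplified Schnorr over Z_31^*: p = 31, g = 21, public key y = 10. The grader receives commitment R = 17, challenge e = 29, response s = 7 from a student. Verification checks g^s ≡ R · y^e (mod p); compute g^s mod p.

Squares mod 31: 21^1≡21, 21^2≡7, 21^4≡18
7 = 4 + 2 + 1, so 21^7 ≡ 18·7·21 ≡ 11 (mod 31)

11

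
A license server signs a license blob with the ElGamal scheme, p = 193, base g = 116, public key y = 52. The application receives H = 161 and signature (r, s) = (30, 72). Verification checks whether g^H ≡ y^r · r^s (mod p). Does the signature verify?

does not verify

Left side g^H mod p:
116^2 = 13456 ≡ 139
116^4 ≡ 139^2 = 19321 ≡ 21
116^8 ≡ 21^2 = 441 ≡ 55
116^16 ≡ 55^2 = 3025 ≡ 130
116^32 ≡ 130^2 = 16900 ≡ 109
116^64 ≡ 109^2 = 11881 ≡ 108
116^128 ≡ 108^2 = 11664 ≡ 84
161 = 128 + 32 + 1, so 116^161 ≡ 84·109·116 ≡ 17 (mod 193)
Right side y^r · r^s mod p:
52^2 = 2704 ≡ 2
52^4 ≡ 2^2 = 4
52^8 ≡ 4^2 = 16
52^16 ≡ 16^2 = 256 ≡ 63
30 = 16 + 8 + 4 + 2, so 52^30 ≡ 63·16·4·2 ≡ 151 (mod 193)
30^2 = 900 ≡ 128
30^4 ≡ 128^2 = 16384 ≡ 172
30^8 ≡ 172^2 = 29584 ≡ 55
30^16 ≡ 55^2 = 3025 ≡ 130
30^32 ≡ 130^2 = 16900 ≡ 109
30^64 ≡ 109^2 = 11881 ≡ 108
72 = 64 + 8, so 30^72 ≡ 108·55 ≡ 150 (mod 193)
151·150 = 22650 ≡ 69 (mod 193)
17 ≠ 69, so verification fails.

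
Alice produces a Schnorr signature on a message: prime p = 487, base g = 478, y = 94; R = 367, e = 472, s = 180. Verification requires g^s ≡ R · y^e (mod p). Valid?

g^s mod p:
478^2 = 228484 ≡ 81
478^4 ≡ 81^2 = 6561 ≡ 230
478^8 ≡ 230^2 = 52900 ≡ 304
478^16 ≡ 304^2 = 92416 ≡ 373
478^32 ≡ 373^2 = 139129 ≡ 334
478^64 ≡ 334^2 = 111556 ≡ 33
478^128 ≡ 33^2 = 1089 ≡ 115
180 = 128 + 32 + 16 + 4, so 478^180 ≡ 115·334·373·230 ≡ 443 (mod 487)
R · y^e mod p:
94^2 = 8836 ≡ 70
94^4 ≡ 70^2 = 4900 ≡ 30
94^8 ≡ 30^2 = 900 ≡ 413
94^16 ≡ 413^2 = 170569 ≡ 119
94^32 ≡ 119^2 = 14161 ≡ 38
94^64 ≡ 38^2 = 1444 ≡ 470
94^128 ≡ 470^2 = 220900 ≡ 289
94^256 ≡ 289^2 = 83521 ≡ 244
472 = 256 + 128 + 64 + 16 + 8, so 94^472 ≡ 244·289·470·119·413 ≡ 373 (mod 487)
367·373 = 136891 ≡ 44 (mod 487)
443 ≠ 44; the check fails.

no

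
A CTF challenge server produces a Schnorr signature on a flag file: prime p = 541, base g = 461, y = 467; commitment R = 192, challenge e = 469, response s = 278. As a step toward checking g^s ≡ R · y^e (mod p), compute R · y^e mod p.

Squares mod 541: 467^1≡467, 467^2≡66, 467^4≡28, 467^8≡243, 467^16≡80, 467^32≡449, 467^64≡349, 467^128≡76, 467^256≡366
469 = 256 + 128 + 64 + 16 + 4 + 1, so 467^469 ≡ 366·76·349·80·28·467 ≡ 192 (mod 541)
R · y^e ≡ 192·192 = 36864 ≡ 76 (mod 541)

76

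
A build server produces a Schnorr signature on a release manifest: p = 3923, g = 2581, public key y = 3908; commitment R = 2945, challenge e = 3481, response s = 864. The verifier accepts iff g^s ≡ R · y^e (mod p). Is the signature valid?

valid

g^s mod p:
Squares mod 3923: 2581^1≡2581, 2581^2≡307, 2581^4≡97, 2581^8≡1563, 2581^16≡2863, 2581^32≡1622, 2581^64≡2474, 2581^128≡796, 2581^256≡2013, 2581^512≡3633
864 = 512 + 256 + 64 + 32, so 2581^864 ≡ 3633·2013·2474·1622 ≡ 2437 (mod 3923)
R · y^e mod p:
Squares mod 3923: 3908^1≡3908, 3908^2≡225, 3908^4≡3549, 3908^8≡2571, 3908^16≡3709, 3908^32≡2643, 3908^64≡2509, 3908^128≡2589, 3908^256≡2437, 3908^512≡3470, 3908^1024≡1213, 3908^2048≡244
3481 = 2048 + 1024 + 256 + 128 + 16 + 8 + 1, so 3908^3481 ≡ 244·1213·2437·2589·3709·2571·3908 ≡ 3026 (mod 3923)
2945·3026 = 8911570 ≡ 2437 (mod 3923)
2437 ≡ 2437 (mod 3923); signature holds.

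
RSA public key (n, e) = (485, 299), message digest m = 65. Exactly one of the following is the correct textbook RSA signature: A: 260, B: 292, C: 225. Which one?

Candidate A: Squares mod 485: 260^1≡260, 260^2≡185, 260^4≡275, 260^8≡450, 260^16≡255, 260^32≡35, 260^64≡255, 260^128≡35, 260^256≡255; 299 = 256 + 32 + 8 + 2 + 1, so 260^299 ≡ 255·35·450·185·260 ≡ 420 (mod 485)
Candidate B: Squares mod 485: 292^1≡292, 292^2≡389, 292^4≡1, 292^8≡1, 292^16≡1, 292^32≡1, 292^64≡1, 292^128≡1, 292^256≡1; 299 = 256 + 32 + 8 + 2 + 1, so 292^299 ≡ 1·1·1·389·292 ≡ 98 (mod 485)
Candidate C: Squares mod 485: 225^1≡225, 225^2≡185, 225^4≡275, 225^8≡450, 225^16≡255, 225^32≡35, 225^64≡255, 225^128≡35, 225^256≡255; 299 = 256 + 32 + 8 + 2 + 1, so 225^299 ≡ 255·35·450·185·225 ≡ 65 (mod 485)
  → matches m = 65

C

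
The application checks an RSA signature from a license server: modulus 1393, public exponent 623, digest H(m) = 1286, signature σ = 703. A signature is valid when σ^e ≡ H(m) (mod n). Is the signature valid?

σ^2 ≡ 703^2 = 494209 ≡ 1087
σ^4 ≡ 1087^2 = 1181569 ≡ 305
σ^8 ≡ 305^2 = 93025 ≡ 1087
σ^16 ≡ 1087^2 = 1181569 ≡ 305
σ^32 ≡ 305^2 = 93025 ≡ 1087
σ^64 ≡ 1087^2 = 1181569 ≡ 305
σ^128 ≡ 305^2 = 93025 ≡ 1087
σ^256 ≡ 1087^2 = 1181569 ≡ 305
σ^512 ≡ 305^2 = 93025 ≡ 1087
623 = 512 + 64 + 32 + 8 + 4 + 2 + 1, so σ^623 ≡ 1087·305·1087·1087·305·1087·703 ≡ 1286 (mod 1393)
Since 1286 equals the digest 1286, verification succeeds.

valid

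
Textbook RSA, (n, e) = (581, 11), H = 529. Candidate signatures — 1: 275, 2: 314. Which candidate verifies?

Candidate 1: 275^2 = 75625 ≡ 95; 275^4 ≡ 95^2 = 9025 ≡ 310; 275^8 ≡ 310^2 = 96100 ≡ 235; 11 = 8 + 2 + 1, so 275^11 ≡ 235·95·275 ≡ 529 (mod 581)
  → matches H = 529
Candidate 2: 314^2 = 98596 ≡ 407; 314^4 ≡ 407^2 = 165649 ≡ 64; 314^8 ≡ 64^2 = 4096 ≡ 29; 11 = 8 + 2 + 1, so 314^11 ≡ 29·407·314 ≡ 524 (mod 581)

1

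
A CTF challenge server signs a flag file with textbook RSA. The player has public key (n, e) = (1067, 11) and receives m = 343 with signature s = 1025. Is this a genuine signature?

s^2 ≡ 1025^2 = 1050625 ≡ 697
s^4 ≡ 697^2 = 485809 ≡ 324
s^8 ≡ 324^2 = 104976 ≡ 410
11 = 8 + 2 + 1, so s^11 ≡ 410·697·1025 ≡ 343 (mod 1067)
s^11 mod 1067 = 343 matches m.

genuine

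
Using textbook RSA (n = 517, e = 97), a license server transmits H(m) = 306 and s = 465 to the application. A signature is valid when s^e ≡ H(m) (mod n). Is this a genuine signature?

genuine

s^2 ≡ 465^2 = 216225 ≡ 119
s^4 ≡ 119^2 = 14161 ≡ 202
s^8 ≡ 202^2 = 40804 ≡ 478
s^16 ≡ 478^2 = 228484 ≡ 487
s^32 ≡ 487^2 = 237169 ≡ 383
s^64 ≡ 383^2 = 146689 ≡ 378
97 = 64 + 32 + 1, so s^97 ≡ 378·383·465 ≡ 306 (mod 517)
s^97 mod 517 = 306 matches H(m).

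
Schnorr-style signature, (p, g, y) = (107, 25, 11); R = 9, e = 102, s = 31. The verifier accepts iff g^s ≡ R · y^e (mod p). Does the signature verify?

verifies

g^s mod p:
25^2 = 625 ≡ 90
25^4 ≡ 90^2 = 8100 ≡ 75
25^8 ≡ 75^2 = 5625 ≡ 61
25^16 ≡ 61^2 = 3721 ≡ 83
31 = 16 + 8 + 4 + 2 + 1, so 25^31 ≡ 83·61·75·90·25 ≡ 53 (mod 107)
R · y^e mod p:
11^2 = 121 ≡ 14
11^4 ≡ 14^2 = 196 ≡ 89
11^8 ≡ 89^2 = 7921 ≡ 3
11^16 ≡ 3^2 = 9
11^32 ≡ 9^2 = 81
11^64 ≡ 81^2 = 6561 ≡ 34
102 = 64 + 32 + 4 + 2, so 11^102 ≡ 34·81·89·14 ≡ 101 (mod 107)
9·101 = 909 ≡ 53 (mod 107)
53 ≡ 53 (mod 107); signature holds.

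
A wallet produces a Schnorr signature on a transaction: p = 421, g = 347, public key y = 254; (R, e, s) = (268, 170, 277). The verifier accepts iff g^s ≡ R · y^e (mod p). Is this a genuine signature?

genuine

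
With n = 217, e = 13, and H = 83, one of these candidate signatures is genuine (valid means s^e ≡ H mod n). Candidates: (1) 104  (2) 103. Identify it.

1

Candidate 1: Squares mod 217: 104^1≡104, 104^2≡183, 104^4≡71, 104^8≡50; 13 = 8 + 4 + 1, so 104^13 ≡ 50·71·104 ≡ 83 (mod 217)
  → matches H = 83
Candidate 2: Squares mod 217: 103^1≡103, 103^2≡193, 103^4≡142, 103^8≡200; 13 = 8 + 4 + 1, so 103^13 ≡ 200·142·103 ≡ 40 (mod 217)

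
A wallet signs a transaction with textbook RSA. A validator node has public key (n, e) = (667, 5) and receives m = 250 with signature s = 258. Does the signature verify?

verifies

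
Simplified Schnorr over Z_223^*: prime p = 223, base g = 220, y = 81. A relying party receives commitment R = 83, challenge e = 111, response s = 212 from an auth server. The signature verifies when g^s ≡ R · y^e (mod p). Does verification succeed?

fails

g^s mod p:
220^2 = 48400 ≡ 9
220^4 ≡ 9^2 = 81
220^8 ≡ 81^2 = 6561 ≡ 94
220^16 ≡ 94^2 = 8836 ≡ 139
220^32 ≡ 139^2 = 19321 ≡ 143
220^64 ≡ 143^2 = 20449 ≡ 156
220^128 ≡ 156^2 = 24336 ≡ 29
212 = 128 + 64 + 16 + 4, so 220^212 ≡ 29·156·139·81 ≡ 63 (mod 223)
R · y^e mod p:
81^2 = 6561 ≡ 94
81^4 ≡ 94^2 = 8836 ≡ 139
81^8 ≡ 139^2 = 19321 ≡ 143
81^16 ≡ 143^2 = 20449 ≡ 156
81^32 ≡ 156^2 = 24336 ≡ 29
81^64 ≡ 29^2 = 841 ≡ 172
111 = 64 + 32 + 8 + 4 + 2 + 1, so 81^111 ≡ 172·29·143·139·94·81 ≡ 1 (mod 223)
83·1 = 83 ≡ 83 (mod 223)
63 ≠ 83; the check fails.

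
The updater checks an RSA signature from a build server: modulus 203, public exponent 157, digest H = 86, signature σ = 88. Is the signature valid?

invalid

σ^2 ≡ 88^2 = 7744 ≡ 30
σ^4 ≡ 30^2 = 900 ≡ 88
σ^8 ≡ 88^2 = 7744 ≡ 30
σ^16 ≡ 30^2 = 900 ≡ 88
σ^32 ≡ 88^2 = 7744 ≡ 30
σ^64 ≡ 30^2 = 900 ≡ 88
σ^128 ≡ 88^2 = 7744 ≡ 30
157 = 128 + 16 + 8 + 4 + 1, so σ^157 ≡ 30·88·30·88·88 ≡ 88 (mod 203)
σ^157 mod 203 = 88, but H = 86.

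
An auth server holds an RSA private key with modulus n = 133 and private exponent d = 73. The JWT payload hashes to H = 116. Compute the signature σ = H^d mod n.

116

H^2 ≡ 116^2 = 13456 ≡ 23
H^4 ≡ 23^2 = 529 ≡ 130
H^8 ≡ 130^2 = 16900 ≡ 9
H^16 ≡ 9^2 = 81
H^32 ≡ 81^2 = 6561 ≡ 44
H^64 ≡ 44^2 = 1936 ≡ 74
73 = 64 + 8 + 1, so H^73 ≡ 74·9·116 ≡ 116 (mod 133)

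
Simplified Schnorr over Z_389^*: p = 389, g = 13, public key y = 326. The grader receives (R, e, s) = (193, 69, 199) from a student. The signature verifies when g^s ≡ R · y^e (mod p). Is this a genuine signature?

g^s mod p:
13^2 = 169
13^4 ≡ 169^2 = 28561 ≡ 164
13^8 ≡ 164^2 = 26896 ≡ 55
13^16 ≡ 55^2 = 3025 ≡ 302
13^32 ≡ 302^2 = 91204 ≡ 178
13^64 ≡ 178^2 = 31684 ≡ 175
13^128 ≡ 175^2 = 30625 ≡ 283
199 = 128 + 64 + 4 + 2 + 1, so 13^199 ≡ 283·175·164·169·13 ≡ 187 (mod 389)
R · y^e mod p:
326^2 = 106276 ≡ 79
326^4 ≡ 79^2 = 6241 ≡ 17
326^8 ≡ 17^2 = 289
326^16 ≡ 289^2 = 83521 ≡ 275
326^32 ≡ 275^2 = 75625 ≡ 159
326^64 ≡ 159^2 = 25281 ≡ 385
69 = 64 + 4 + 1, so 326^69 ≡ 385·17·326 ≡ 5 (mod 389)
193·5 = 965 ≡ 187 (mod 389)
187 ≡ 187 (mod 389); signature holds.

genuine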